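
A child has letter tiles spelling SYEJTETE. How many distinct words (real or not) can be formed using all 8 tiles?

The 8 letters of SYEJTETE have repeats: E appearing 3 times and T appearing twice.
The number of distinct arrangements is 8!/(3!·2!) = 40320/12 = 3360.

3360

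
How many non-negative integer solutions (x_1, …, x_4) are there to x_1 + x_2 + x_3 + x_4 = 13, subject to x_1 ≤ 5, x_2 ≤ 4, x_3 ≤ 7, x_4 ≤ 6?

151

By stars and bars, unrestricted non-negative solutions to x_1+…+x_4 = 13 number C(13+3,3) = 560.
Subtract solutions that violate a single cap (substitute x_i' = x_i − (cap_i+1)): x_1 ≥ 6 gives C(10,3) = 120; x_2 ≥ 5 gives C(11,3) = 165; x_3 ≥ 8 gives C(8,3) = 56; x_4 ≥ 7 gives C(9,3) = 84. Together 425.
Add back pairs where two caps are both exceeded: 10 + 0 + 1 + 1 + 4 + 0 = 16.
By inclusion–exclusion the count is 560 − 425 + 16 = 151.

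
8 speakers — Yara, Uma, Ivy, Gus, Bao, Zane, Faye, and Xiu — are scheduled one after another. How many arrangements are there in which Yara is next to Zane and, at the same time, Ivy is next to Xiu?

Treat {Yara,Zane} as one block (2 orders) and {Ivy,Xiu} as another (2 orders).
That leaves 6 units to arrange: 2 × 2 × 6! = 4 × 720 = 2880.

2880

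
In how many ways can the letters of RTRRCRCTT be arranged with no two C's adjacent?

980

Total arrangements of RTRRCRCTT: 9!/(4!·3!·2!) = 1260.
Arrangements with the C's together: treat CC as one letter, giving (8)!/(4!·3!) = 280.
Hence 1260 − 280 = 980.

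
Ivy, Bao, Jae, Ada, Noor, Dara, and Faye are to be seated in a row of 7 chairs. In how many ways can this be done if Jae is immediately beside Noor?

1440

Treat {Jae, Noor} as a single unit. There are 6 units to order, and the pair itself can be ordered 2 ways.
So the count is 2·(6)! = 1440.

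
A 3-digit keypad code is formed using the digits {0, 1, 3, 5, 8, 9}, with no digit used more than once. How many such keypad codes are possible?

120

This is a permutation of 3 out of 6: P(6,3) = 6!/3!.
That product is 6 × 5 × 4 = 120.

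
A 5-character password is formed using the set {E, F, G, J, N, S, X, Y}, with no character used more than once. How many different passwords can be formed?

6720

This is a permutation of 5 out of 8: P(8,5) = 8!/3!.
8 × 7 × 6 × 5 × 4 = 6720.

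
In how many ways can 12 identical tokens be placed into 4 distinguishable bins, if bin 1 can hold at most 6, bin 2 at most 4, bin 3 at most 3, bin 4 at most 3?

Without the upper bounds there are C(15,3) = 455 ways to split 12 among 4 bins.
Subtract solutions that violate a single cap (substitute x_i' = x_i − (cap_i+1)): x_1 ≥ 7 gives C(8,3) = 56; x_2 ≥ 5 gives C(10,3) = 120; x_3 ≥ 4 gives C(11,3) = 165; x_4 ≥ 4 gives C(11,3) = 165. Together 506.
Add back pairs where two caps are both exceeded: 1 + 4 + 4 + 20 + 20 + 35 = 84.
By inclusion–exclusion the count is 455 − 506 + 84 = 33.

33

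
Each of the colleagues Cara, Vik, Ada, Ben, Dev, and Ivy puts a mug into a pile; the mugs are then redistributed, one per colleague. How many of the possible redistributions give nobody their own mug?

265

Count assignments avoiding every fixed point. For any j of the 6 colleagues fixed to their own mug, the other 6−j can be arranged in (6−j)! ways.
By inclusion–exclusion this is Σ_{j=0}^{6} (−1)^j C(6,j)·(6−j)!.
Computing: 720 − 720 + 360 − 120 + 30 − 6 + 1 = 265.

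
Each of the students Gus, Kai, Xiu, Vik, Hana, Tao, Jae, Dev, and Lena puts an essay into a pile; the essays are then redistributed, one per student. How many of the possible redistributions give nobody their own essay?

133496

Let Aᵢ be the assignments in which student i gets their own essay. We want the size of the complement of A₁∪…∪A_9.
By inclusion–exclusion this is Σ_{j=0}^{9} (−1)^j C(9,j)·(9−j)!.
Computing: 362880 − 362880 + 181440 − 60480 + 15120 − 3024 + 504 − 72 + 9 − 1 = 133496.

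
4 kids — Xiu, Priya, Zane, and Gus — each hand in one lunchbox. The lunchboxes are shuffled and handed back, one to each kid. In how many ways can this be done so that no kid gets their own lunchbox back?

9

This is the derangement count D_4: permutations of 4 items with no fixed point.
By inclusion–exclusion this is Σ_{j=0}^{4} (−1)^j C(4,j)·(4−j)!.
Computing: 24 − 24 + 12 − 4 + 1 = 9.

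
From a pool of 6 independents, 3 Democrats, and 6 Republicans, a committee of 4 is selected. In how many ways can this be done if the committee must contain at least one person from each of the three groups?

Total 4-person selections from all 15: C(15,4) = 1365.
Subtract selections that omit an entire group: no independents → C(9,4) = 126; no Democrats → C(12,4) = 495; no Republicans → C(9,4) = 126.
Add back selections omitting two groups (i.e. drawn from a single group): C(6,4) + C(3,4) + C(6,4) = 30.
By inclusion–exclusion: 1365 − 747 + 30 = 648.

648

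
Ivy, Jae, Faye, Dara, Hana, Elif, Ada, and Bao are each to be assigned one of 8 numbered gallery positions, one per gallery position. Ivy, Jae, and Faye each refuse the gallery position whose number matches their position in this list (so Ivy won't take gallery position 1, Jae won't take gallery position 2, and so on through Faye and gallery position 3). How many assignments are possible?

27240

Let Aᵢ (for i ∈ {1, 2, 3}) be the placements that put person i in their forbidden gallery position. Any j of these fix j positions, leaving (8−j)! ways to fill the rest, and there are C(3,j) ways to pick which j.
By inclusion–exclusion, the number of valid placements is Σ_{j=0}^{3} (−1)^j C(3,j)·(8−j)!.
Computing: 40320 − 15120 + 2160 − 120 = 27240.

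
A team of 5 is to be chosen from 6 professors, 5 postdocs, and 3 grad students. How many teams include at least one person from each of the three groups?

With no constraint there are C(14,5) = 2002 possible selections.
Selections missing a whole group: no professors → C(8,5) = 56; no postdocs → C(9,5) = 126; no grad students → C(11,5) = 462.
Add back selections omitting two groups (i.e. drawn from a single group): C(6,5) + C(5,5) + C(3,5) = 7.
By inclusion–exclusion: 2002 − 644 + 7 = 1365.

1365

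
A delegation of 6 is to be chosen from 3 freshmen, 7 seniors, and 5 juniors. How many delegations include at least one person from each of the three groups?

Unrestricted: C(15,6) = 5005 ways to pick any 6 of the 15.
Selections missing a whole group: no freshmen → C(12,6) = 924; no seniors → C(8,6) = 28; no juniors → C(10,6) = 210.
Add back selections omitting two groups (i.e. drawn from a single group): C(3,6) + C(7,6) + C(5,6) = 7.
By inclusion–exclusion: 5005 − 1162 + 7 = 3850.

3850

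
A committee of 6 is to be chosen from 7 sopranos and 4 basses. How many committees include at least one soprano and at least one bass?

455

Unrestricted: C(11,6) = 462 ways to pick any 6 of the 11.
Selections missing a whole group: no sopranos → C(4,6) = 0; no basses → C(7,6) = 7.
Both groups omitted at once is impossible, so 462 − 7 = 455.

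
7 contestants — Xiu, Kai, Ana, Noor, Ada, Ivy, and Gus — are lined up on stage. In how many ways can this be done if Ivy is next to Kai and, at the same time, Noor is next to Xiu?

480

Treat {Ivy,Kai} as one block (2 orders) and {Noor,Xiu} as another (2 orders).
That leaves 5 units to arrange: 2 × 2 × 5! = 4 × 120 = 480.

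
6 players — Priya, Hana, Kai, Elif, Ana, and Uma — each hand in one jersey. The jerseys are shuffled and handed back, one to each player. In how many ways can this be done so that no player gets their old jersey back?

This is the derangement count D_6: permutations of 6 items with no fixed point.
By inclusion–exclusion this is Σ_{j=0}^{6} (−1)^j C(6,j)·(6−j)!.
Computing: 720 − 720 + 360 − 120 + 30 − 6 + 1 = 265.

265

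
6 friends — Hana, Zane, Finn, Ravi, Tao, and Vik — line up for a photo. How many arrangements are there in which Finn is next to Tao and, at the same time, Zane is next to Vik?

Treat {Finn,Tao} as one block (2 orders) and {Zane,Vik} as another (2 orders).
That leaves 4 units to arrange: 2 × 2 × 4! = 4 × 24 = 96.

96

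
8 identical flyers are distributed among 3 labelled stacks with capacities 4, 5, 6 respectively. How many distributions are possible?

26

Ignoring the caps, the number of non-negative solutions to x_1+…+x_3 = 8 is C(10,2) = 45.
Subtract solutions that violate a single cap (substitute x_i' = x_i − (cap_i+1)): x_1 ≥ 5 gives C(5,2) = 10; x_2 ≥ 6 gives C(4,2) = 6; x_3 ≥ 7 gives C(3,2) = 3. Together 19.
No two caps can be exceeded simultaneously, so the pair terms are all 0.
By inclusion–exclusion the count is 45 − 19 + 0 = 26.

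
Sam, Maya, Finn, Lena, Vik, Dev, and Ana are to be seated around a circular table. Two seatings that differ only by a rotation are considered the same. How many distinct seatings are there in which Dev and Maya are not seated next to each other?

480

All circular seatings of 7 people number (6)! = 720.
Those with Dev next to Maya: fuse the pair into one unit and seat 6 units around a circle — 2·(5)! = 240.
Subtracting, 720 − 240 = 480.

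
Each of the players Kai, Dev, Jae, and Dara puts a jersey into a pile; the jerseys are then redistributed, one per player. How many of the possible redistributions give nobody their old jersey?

Let Aᵢ be the assignments in which player i gets their old jersey. We want the size of the complement of A₁∪…∪A_4.
By inclusion–exclusion this is Σ_{j=0}^{4} (−1)^j C(4,j)·(4−j)!.
Computing: 24 − 24 + 12 − 4 + 1 = 9.

9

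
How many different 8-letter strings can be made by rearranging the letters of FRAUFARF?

1680

Letter multiplicities in FRAUFARF: A×2, F×3, R×2, U×1.
Dividing 8! = 40320 by 3!·2!·2! = 24 for the repeated letters gives 1680.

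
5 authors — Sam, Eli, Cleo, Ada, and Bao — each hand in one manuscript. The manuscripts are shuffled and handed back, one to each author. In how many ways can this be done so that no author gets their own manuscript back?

Count assignments avoiding every fixed point. For any j of the 5 authors fixed to their own manuscript, the other 5−j can be arranged in (5−j)! ways.
By inclusion–exclusion this is Σ_{j=0}^{5} (−1)^j C(5,j)·(5−j)!.
Computing: 120 − 120 + 60 − 20 + 5 − 1 = 44.

44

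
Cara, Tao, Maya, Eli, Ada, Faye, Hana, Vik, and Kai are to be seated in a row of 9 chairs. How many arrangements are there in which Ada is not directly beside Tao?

Of the 9! = 362880 arrangements, those with Ada and Tao adjacent number 2 × 8! = 80640 (treat the pair as a block with 2 internal orders).
So 362880 − 80640 = 282240 arrangements keep them apart.

282240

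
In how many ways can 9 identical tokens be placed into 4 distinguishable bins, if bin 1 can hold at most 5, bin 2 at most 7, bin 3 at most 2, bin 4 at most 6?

103

By stars and bars, unrestricted non-negative solutions to x_1+…+x_4 = 9 number C(9+3,3) = 220.
Subtract solutions that violate a single cap (substitute x_i' = x_i − (cap_i+1)): x_1 ≥ 6 gives C(6,3) = 20; x_2 ≥ 8 gives C(4,3) = 4; x_3 ≥ 3 gives C(9,3) = 84; x_4 ≥ 7 gives C(5,3) = 10. Together 118.
Add back pairs where two caps are both exceeded: 0 + 1 + 0 + 0 + 0 + 0 = 1.
By inclusion–exclusion the count is 220 − 118 + 1 = 103.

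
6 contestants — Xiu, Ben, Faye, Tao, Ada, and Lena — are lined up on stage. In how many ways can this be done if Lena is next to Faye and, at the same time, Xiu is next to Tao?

96

Treat {Lena,Faye} as one block (2 orders) and {Xiu,Tao} as another (2 orders).
That leaves 4 units to arrange: 2 × 2 × 4! = 4 × 24 = 96.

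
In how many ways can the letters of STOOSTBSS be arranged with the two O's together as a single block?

840

Treat the 2 copies of O as a single block. The multiset to arrange is then {OO, B, S, S, S, S, T, T}, 8 items in all.
That gives (8)!/(4!·2!) = 840 arrangements.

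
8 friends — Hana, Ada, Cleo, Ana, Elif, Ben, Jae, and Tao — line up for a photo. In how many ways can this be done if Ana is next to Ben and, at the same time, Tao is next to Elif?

Treat {Ana,Ben} as one block (2 orders) and {Tao,Elif} as another (2 orders).
That leaves 6 units to arrange: 2 × 2 × 6! = 4 × 720 = 2880.

2880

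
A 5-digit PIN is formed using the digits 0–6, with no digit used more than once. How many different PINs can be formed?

2520

With no repetition, fill the 5 digits in order: 7 choices, then 6, down to 3.
That product is 7 × 6 × 5 × 4 × 3 = 2520.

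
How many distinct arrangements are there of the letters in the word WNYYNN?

60

The 6 letters of WNYYNN have repeats: N appearing 3 times and Y appearing twice.
So there are 6! / (3!·2!) = 60 distinguishable arrangements.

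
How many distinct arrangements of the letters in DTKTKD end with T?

30

With the last slot taken by T, it remains to arrange the other 5 letters (DKTKD).
Those 5 letters have D appearing twice and K appearing twice, giving (5)!/(2!·2!) = 30.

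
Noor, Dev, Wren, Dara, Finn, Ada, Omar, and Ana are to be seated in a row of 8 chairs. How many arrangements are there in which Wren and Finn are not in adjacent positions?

30240

Of the 8! = 40320 arrangements, those with Wren and Finn adjacent number 2 × 7! = 10080 (treat the pair as a block with 2 internal orders).
Complementary counting: 40320 − 10080 = 30240.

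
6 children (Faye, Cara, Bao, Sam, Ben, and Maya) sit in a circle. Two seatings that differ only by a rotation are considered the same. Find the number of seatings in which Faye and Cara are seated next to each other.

Treat {Faye, Cara} as one unit (2 internal orders) and seat the resulting 5 units around the table: (4)! circular arrangements.
So 2 × (4)! = 2 × 24 = 48.

48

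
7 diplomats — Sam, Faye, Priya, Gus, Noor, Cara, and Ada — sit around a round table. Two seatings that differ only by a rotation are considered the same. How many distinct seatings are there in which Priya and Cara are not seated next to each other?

480

All circular seatings of 7 people number (6)! = 720.
Those with Priya next to Cara: fuse the pair into one unit and seat 6 units around a circle — 2·(5)! = 240.
Subtracting, 720 − 240 = 480.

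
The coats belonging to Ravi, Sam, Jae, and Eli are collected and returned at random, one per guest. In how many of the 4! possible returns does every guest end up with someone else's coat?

9

Count assignments avoiding every fixed point. For any j of the 4 guests fixed to their own coat, the other 4−j can be arranged in (4−j)! ways.
By inclusion–exclusion this is Σ_{j=0}^{4} (−1)^j C(4,j)·(4−j)!.
Computing: 24 − 24 + 12 − 4 + 1 = 9.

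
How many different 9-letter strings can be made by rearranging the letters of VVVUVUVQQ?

756

The 9 letters of VVVUVUVQQ have repeats: Q appearing twice, U appearing twice, and V appearing 5 times.
Dividing 9! = 362880 by 5!·2!·2! = 480 for the repeated letters gives 756.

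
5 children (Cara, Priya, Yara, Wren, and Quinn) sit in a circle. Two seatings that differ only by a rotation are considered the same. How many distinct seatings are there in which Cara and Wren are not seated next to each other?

12

All circular seatings of 5 people number (4)! = 24.
Seatings with Cara beside Wren: treat them as a block with 2 internal orders, giving 2 × (3)! = 12.
Subtracting, 24 − 12 = 12.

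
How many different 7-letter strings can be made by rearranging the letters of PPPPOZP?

Letter multiplicities in PPPPOZP: O×1, P×5, Z×1.
So there are 7! / (5!) = 42 distinguishable arrangements.

42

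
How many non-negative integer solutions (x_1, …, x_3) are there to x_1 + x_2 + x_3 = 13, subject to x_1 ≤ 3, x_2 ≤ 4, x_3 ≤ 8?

Ignoring the caps, the number of non-negative solutions to x_1+…+x_3 = 13 is C(15,2) = 105.
Subtract solutions that violate a single cap (substitute x_i' = x_i − (cap_i+1)): x_1 ≥ 4 gives C(11,2) = 55; x_2 ≥ 5 gives C(10,2) = 45; x_3 ≥ 9 gives C(6,2) = 15. Together 115.
Add back pairs where two caps are both exceeded: 15 + 1 + 0 = 16.
By inclusion–exclusion the count is 105 − 115 + 16 = 6.

6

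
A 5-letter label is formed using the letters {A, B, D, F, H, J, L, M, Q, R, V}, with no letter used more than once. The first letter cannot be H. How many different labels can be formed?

50400

The first letter has 11−1 = 10 choices (anything except H).
The remaining 4 letters are filled from the other 10 symbols without repetition: 10 × 9 × 8 × 7 = 5040.
Total: 10 × 5040 = 50400.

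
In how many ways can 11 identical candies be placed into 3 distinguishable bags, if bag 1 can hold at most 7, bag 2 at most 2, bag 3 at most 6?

12

By stars and bars, unrestricted non-negative solutions to x_1+…+x_3 = 11 number C(11+2,2) = 78.
Subtract solutions that violate a single cap (substitute x_i' = x_i − (cap_i+1)): x_1 ≥ 8 gives C(5,2) = 10; x_2 ≥ 3 gives C(10,2) = 45; x_3 ≥ 7 gives C(6,2) = 15. Together 70.
Add back pairs where two caps are both exceeded: 1 + 0 + 3 = 4.
By inclusion–exclusion the count is 78 − 70 + 4 = 12.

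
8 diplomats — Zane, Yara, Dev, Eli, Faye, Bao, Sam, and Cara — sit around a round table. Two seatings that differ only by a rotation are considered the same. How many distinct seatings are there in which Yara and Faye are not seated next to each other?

Without the restriction there are (7)! = 5040 seatings.
Seatings with Yara beside Faye: treat them as a block with 2 internal orders, giving 2 × (6)! = 1440.
Subtracting, 5040 − 1440 = 3600.

3600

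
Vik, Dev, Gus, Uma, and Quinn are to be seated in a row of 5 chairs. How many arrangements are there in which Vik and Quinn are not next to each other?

There are 5! = 120 arrangements in all. If Vik and Quinn are adjacent, merging them into one block gives 2·(4)! = 48 arrangements.
So 120 − 48 = 72 arrangements keep them apart.

72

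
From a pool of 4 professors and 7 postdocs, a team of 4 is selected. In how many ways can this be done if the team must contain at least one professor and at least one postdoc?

294

With no constraint there are C(11,4) = 330 possible selections.
Subtract selections that omit an entire group: no professors → C(7,4) = 35; no postdocs → C(4,4) = 1.
Both groups omitted at once is impossible, so 330 − 36 = 294.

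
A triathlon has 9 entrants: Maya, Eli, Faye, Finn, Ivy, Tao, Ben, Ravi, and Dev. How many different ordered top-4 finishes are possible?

There are 9 choices for 1st place, 8 for 2nd, and so on down to 6 for position 4.
That gives 9 × 8 × 7 × 6 = 3024.

3024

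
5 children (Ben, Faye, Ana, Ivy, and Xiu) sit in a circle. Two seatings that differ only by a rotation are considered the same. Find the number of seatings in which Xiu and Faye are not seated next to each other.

Without the restriction there are (4)! = 24 seatings.
Those with Xiu next to Faye: fuse the pair into one unit and seat 4 units around a circle — 2·(3)! = 12.
Subtracting, 24 − 12 = 12.

12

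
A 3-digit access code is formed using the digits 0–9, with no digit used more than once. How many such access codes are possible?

720

This is a permutation of 3 out of 10: P(10,3) = 10!/7!.
10 × 9 × 8 = 720.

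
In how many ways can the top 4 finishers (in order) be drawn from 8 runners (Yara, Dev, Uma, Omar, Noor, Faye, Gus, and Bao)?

There are 8 choices for 1st place, 7 for 2nd, and so on down to 5 for position 4.
That gives 8 × 7 × 6 × 5 = 1680.

1680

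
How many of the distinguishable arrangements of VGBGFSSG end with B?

With the last slot taken by B, it remains to arrange the other 7 letters (VGGFSSG).
Those 7 letters have G appearing 3 times and S appearing twice, giving (7)!/(3!·2!) = 420.

420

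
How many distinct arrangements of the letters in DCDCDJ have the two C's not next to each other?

Total arrangements of DCDCDJ: 6!/(3!·2!) = 60.
Arrangements with the C's together: treat CC as one letter, giving (5)!/(3!) = 20.
Hence 60 − 20 = 40.

40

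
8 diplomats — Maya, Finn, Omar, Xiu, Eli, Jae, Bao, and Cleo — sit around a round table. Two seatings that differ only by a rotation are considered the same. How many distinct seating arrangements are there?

Fix one person's seat to break rotational symmetry; the remaining 7 people can be arranged in (7)! = 5040 ways.

5040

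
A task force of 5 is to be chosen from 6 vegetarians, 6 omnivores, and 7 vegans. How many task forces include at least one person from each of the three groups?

8295

With no constraint there are C(19,5) = 11628 possible selections.
Selections missing a whole group: no vegetarians → C(13,5) = 1287; no omnivores → C(13,5) = 1287; no vegans → C(12,5) = 792.
Add back selections omitting two groups (i.e. drawn from a single group): C(6,5) + C(6,5) + C(7,5) = 33.
By inclusion–exclusion: 11628 − 3366 + 33 = 8295.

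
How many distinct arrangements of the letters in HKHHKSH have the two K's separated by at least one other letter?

75

Total arrangements of HKHHKSH: 7!/(4!·2!) = 105.
Arrangements with the K's together: treat KK as one letter, giving (6)!/(4!) = 30.
Subtracting, 105 − 30 = 75 arrangements keep the K's apart.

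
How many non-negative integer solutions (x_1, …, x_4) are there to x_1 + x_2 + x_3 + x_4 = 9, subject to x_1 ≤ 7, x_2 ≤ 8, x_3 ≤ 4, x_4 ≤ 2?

100

By stars and bars, unrestricted non-negative solutions to x_1+…+x_4 = 9 number C(9+3,3) = 220.
Subtract solutions that violate a single cap (substitute x_i' = x_i − (cap_i+1)): x_1 ≥ 8 gives C(4,3) = 4; x_2 ≥ 9 gives C(3,3) = 1; x_3 ≥ 5 gives C(7,3) = 35; x_4 ≥ 3 gives C(9,3) = 84. Together 124.
Add back pairs where two caps are both exceeded: 0 + 0 + 0 + 0 + 0 + 4 = 4.
By inclusion–exclusion the count is 220 − 124 + 4 = 100.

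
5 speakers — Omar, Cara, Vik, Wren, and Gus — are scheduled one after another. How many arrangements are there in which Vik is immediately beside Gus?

Place the 3 others and the Vik-Gus pair as 4 objects in a line; the pair has 2 internal arrangements.
That gives 2 × 4! = 2 × 24 = 48.

48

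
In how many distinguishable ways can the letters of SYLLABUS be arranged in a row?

Letter multiplicities in SYLLABUS: A×1, B×1, L×2, S×2, U×1, Y×1.
Dividing 8! = 40320 by 2!·2! = 4 for the repeated letters gives 10080.

10080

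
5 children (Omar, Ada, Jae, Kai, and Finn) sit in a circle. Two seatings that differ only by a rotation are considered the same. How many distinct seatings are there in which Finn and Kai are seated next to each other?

12

Treat {Finn, Kai} as one unit (2 internal orders) and seat the resulting 4 units around the table: (3)! circular arrangements.
So 2 × (3)! = 2 × 6 = 12.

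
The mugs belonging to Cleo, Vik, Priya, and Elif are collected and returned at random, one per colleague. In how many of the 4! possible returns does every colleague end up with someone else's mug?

9

Count assignments avoiding every fixed point. For any j of the 4 colleagues fixed to their own mug, the other 4−j can be arranged in (4−j)! ways.
By inclusion–exclusion this is Σ_{j=0}^{4} (−1)^j C(4,j)·(4−j)!.
Computing: 24 − 24 + 12 − 4 + 1 = 9.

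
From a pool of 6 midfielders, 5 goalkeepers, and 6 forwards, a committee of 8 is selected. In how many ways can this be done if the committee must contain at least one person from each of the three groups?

23485

Unrestricted: C(17,8) = 24310 ways to pick any 8 of the 17.
Selections missing a whole group: no midfielders → C(11,8) = 165; no goalkeepers → C(12,8) = 495; no forwards → C(11,8) = 165.
Add back selections omitting two groups (i.e. drawn from a single group): C(6,8) + C(5,8) + C(6,8) = 0.
By inclusion–exclusion: 24310 − 825 + 0 = 23485.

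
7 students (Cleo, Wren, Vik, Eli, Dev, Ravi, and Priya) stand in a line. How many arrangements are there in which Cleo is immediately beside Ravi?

Place the 5 others and the Cleo-Ravi pair as 6 objects in a line; the pair has 2 internal arrangements.
That gives 2 × 6! = 2 × 720 = 1440.

1440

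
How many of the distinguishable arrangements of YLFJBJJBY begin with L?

Fix L in the first position and arrange the remaining 8 letters.
Those 8 letters have B appearing twice, J appearing 3 times, and Y appearing twice, giving (8)!/(3!·2!·2!) = 1680.

1680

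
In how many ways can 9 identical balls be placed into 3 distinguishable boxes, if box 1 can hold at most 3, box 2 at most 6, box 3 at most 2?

6

Without the upper bounds there are C(11,2) = 55 ways to split 9 among 3 boxes.
Subtract solutions that violate a single cap (substitute x_i' = x_i − (cap_i+1)): x_1 ≥ 4 gives C(7,2) = 21; x_2 ≥ 7 gives C(4,2) = 6; x_3 ≥ 3 gives C(8,2) = 28. Together 55.
Add back pairs where two caps are both exceeded: 0 + 6 + 0 = 6.
By inclusion–exclusion the count is 55 − 55 + 6 = 6.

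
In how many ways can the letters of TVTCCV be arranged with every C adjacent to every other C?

Treat the 2 copies of C as a single block. The multiset to arrange is then {CC, T, T, V, V}, 5 items in all.
That gives (5)!/(2!·2!) = 30 arrangements.

30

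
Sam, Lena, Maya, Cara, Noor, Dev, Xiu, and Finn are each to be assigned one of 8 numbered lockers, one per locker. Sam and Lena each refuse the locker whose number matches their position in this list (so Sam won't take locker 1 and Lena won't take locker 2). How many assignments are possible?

Let Aᵢ (for i ∈ {1, 2}) be the placements that put person i in their forbidden locker. Any j of these fix j positions, leaving (8−j)! ways to fill the rest, and there are C(2,j) ways to pick which j.
By inclusion–exclusion, the number of valid placements is Σ_{j=0}^{2} (−1)^j C(2,j)·(8−j)!.
Computing: 40320 − 10080 + 720 = 30960.

30960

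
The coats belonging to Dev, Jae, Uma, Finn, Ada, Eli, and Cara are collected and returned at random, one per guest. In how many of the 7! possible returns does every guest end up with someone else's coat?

This is the derangement count D_7: permutations of 7 items with no fixed point.
By inclusion–exclusion this is Σ_{j=0}^{7} (−1)^j C(7,j)·(7−j)!.
Computing: 5040 − 5040 + 2520 − 840 + 210 − 42 + 7 − 1 = 1854.

1854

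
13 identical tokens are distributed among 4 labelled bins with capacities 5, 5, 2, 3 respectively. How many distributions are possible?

By stars and bars, unrestricted non-negative solutions to x_1+…+x_4 = 13 number C(13+3,3) = 560.
Subtract solutions that violate a single cap (substitute x_i' = x_i − (cap_i+1)): x_1 ≥ 6 gives C(10,3) = 120; x_2 ≥ 6 gives C(10,3) = 120; x_3 ≥ 3 gives C(13,3) = 286; x_4 ≥ 4 gives C(12,3) = 220. Together 746.
Add back pairs where two caps are both exceeded: 4 + 35 + 20 + 35 + 20 + 84 = 198.
Subtract triples: 0 + 0 + 1 + 1 = 2.
By inclusion–exclusion the count is 560 − 746 + 198 − 2 = 10.

10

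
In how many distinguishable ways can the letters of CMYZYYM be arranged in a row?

420

The 7 letters of CMYZYYM have repeats: M appearing twice and Y appearing 3 times.
Dividing 7! = 5040 by 3!·2! = 12 for the repeated letters gives 420.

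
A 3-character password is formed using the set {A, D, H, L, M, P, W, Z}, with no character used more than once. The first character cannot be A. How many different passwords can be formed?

294

The first character has 8−1 = 7 choices (anything except A).
The remaining 2 characters are filled from the other 7 symbols without repetition: 7 × 6 = 42.
Total: 7 × 42 = 294.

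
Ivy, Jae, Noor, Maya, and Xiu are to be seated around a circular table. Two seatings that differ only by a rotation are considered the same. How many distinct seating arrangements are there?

24

Seat Ivy anywhere (absorbing the rotational symmetry), then permute the other 4: (4)! = 24.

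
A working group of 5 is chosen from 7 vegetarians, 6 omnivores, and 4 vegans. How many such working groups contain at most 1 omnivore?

Split by how many omnivores are chosen (0 through 1).
Sum: C(6,0)·C(11,5) + C(6,1)·C(11,4) = 462 + 1980 = 2442.

2442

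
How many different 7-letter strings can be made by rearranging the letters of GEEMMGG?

210

Letter multiplicities in GEEMMGG: E×2, G×3, M×2.
So there are 7! / (3!·2!·2!) = 210 distinguishable arrangements.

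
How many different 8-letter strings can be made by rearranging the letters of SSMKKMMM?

420

Letter multiplicities in SSMKKMMM: K×2, M×4, S×2.
So there are 8! / (4!·2!·2!) = 420 distinguishable arrangements.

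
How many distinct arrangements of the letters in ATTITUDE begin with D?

With the first slot taken by D, it remains to arrange the other 7 letters (ATTITUE).
Those 7 letters have T appearing 3 times, giving (7)!/(3!) = 840.

840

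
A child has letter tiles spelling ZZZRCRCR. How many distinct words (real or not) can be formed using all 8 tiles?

560

ZZZRCRCR has 8 letters with C appearing twice, R appearing 3 times, and Z appearing 3 times.
So there are 8! / (3!·3!·2!) = 560 distinguishable arrangements.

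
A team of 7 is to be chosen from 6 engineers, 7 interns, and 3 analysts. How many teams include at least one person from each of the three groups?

With no constraint there are C(16,7) = 11440 possible selections.
Subtract selections that omit an entire group: no engineers → C(10,7) = 120; no interns → C(9,7) = 36; no analysts → C(13,7) = 1716.
Add back selections omitting two groups (i.e. drawn from a single group): C(6,7) + C(7,7) + C(3,7) = 1.
By inclusion–exclusion: 11440 − 1872 + 1 = 9569.

9569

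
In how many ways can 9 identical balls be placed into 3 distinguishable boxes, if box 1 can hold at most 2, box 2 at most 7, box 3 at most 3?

Ignoring the caps, the number of non-negative solutions to x_1+…+x_3 = 9 is C(11,2) = 55.
Subtract solutions that violate a single cap (substitute x_i' = x_i − (cap_i+1)): x_1 ≥ 3 gives C(8,2) = 28; x_2 ≥ 8 gives C(3,2) = 3; x_3 ≥ 4 gives C(7,2) = 21. Together 52.
Add back pairs where two caps are both exceeded: 0 + 6 + 0 = 6.
By inclusion–exclusion the count is 55 − 52 + 6 = 9.

9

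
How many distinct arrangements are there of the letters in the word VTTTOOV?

VTTTOOV has 7 letters with O appearing twice, T appearing 3 times, and V appearing twice.
The number of distinct arrangements is 7!/(3!·2!·2!) = 5040/24 = 210.

210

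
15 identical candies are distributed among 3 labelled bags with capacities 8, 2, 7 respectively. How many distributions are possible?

6

Without the upper bounds there are C(17,2) = 136 ways to split 15 among 3 bags.
Subtract solutions that violate a single cap (substitute x_i' = x_i − (cap_i+1)): x_1 ≥ 9 gives C(8,2) = 28; x_2 ≥ 3 gives C(14,2) = 91; x_3 ≥ 8 gives C(9,2) = 36. Together 155.
Add back pairs where two caps are both exceeded: 10 + 0 + 15 = 25.
By inclusion–exclusion the count is 136 − 155 + 25 = 6.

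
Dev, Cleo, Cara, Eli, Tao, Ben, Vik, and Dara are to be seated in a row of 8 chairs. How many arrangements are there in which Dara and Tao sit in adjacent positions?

Glue Dara and Tao into one block (2 internal orders), leaving 7 units to arrange in a row.
That gives 2 × 7! = 2 × 5040 = 10080.

10080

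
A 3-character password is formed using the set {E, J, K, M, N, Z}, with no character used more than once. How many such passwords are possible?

With no repetition, fill the 3 characters in order: 6 choices, then 5, down to 4.
6 × 5 × 4 = 120.

120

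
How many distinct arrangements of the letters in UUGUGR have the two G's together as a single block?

Treat the 2 copies of G as a single block. The multiset to arrange is then {GG, R, U, U, U}, 5 items in all.
That gives (5)!/(3!) = 20 arrangements.

20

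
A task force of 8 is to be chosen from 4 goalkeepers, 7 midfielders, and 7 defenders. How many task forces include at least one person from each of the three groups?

40425

With no constraint there are C(18,8) = 43758 possible selections.
Subtract selections that omit an entire group: no goalkeepers → C(14,8) = 3003; no midfielders → C(11,8) = 165; no defenders → C(11,8) = 165.
Add back selections omitting two groups (i.e. drawn from a single group): C(4,8) + C(7,8) + C(7,8) = 0.
By inclusion–exclusion: 43758 − 3333 + 0 = 40425.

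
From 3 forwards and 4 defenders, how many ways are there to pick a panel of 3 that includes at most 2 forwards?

Split by how many forwards are chosen (0 through 2).
Sum: C(3,0)·C(4,3) + C(3,1)·C(4,2) + C(3,2)·C(4,1) = 4 + 18 + 12 = 34.

34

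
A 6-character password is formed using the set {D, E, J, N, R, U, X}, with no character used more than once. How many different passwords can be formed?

5040

This is a permutation of 6 out of 7: P(7,6) = 7!/1!.
That product is 7 × 6 × 5 × 4 × 3 × 2 = 5040.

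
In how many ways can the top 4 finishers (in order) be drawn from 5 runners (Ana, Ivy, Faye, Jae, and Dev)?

120

This is an ordered selection of 4 from 5: P(5,4).
That gives 5 × 4 × 3 × 2 = 120.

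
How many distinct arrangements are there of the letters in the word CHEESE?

120

CHEESE has 6 letters with E appearing 3 times.
The number of distinct arrangements is 6!/(3!) = 720/6 = 120.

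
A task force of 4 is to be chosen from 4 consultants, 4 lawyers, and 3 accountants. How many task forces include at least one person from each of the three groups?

192

Unrestricted: C(11,4) = 330 ways to pick any 4 of the 11.
Subtract selections that omit an entire group: no consultants → C(7,4) = 35; no lawyers → C(7,4) = 35; no accountants → C(8,4) = 70.
Add back selections omitting two groups (i.e. drawn from a single group): C(4,4) + C(4,4) + C(3,4) = 2.
By inclusion–exclusion: 330 − 140 + 2 = 192.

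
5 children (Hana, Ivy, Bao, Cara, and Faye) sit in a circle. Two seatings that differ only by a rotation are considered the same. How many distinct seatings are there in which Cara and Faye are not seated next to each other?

12

All circular seatings of 5 people number (4)! = 24.
Those with Cara next to Faye: fuse the pair into one unit and seat 4 units around a circle — 2·(3)! = 12.
Subtracting, 24 − 12 = 12.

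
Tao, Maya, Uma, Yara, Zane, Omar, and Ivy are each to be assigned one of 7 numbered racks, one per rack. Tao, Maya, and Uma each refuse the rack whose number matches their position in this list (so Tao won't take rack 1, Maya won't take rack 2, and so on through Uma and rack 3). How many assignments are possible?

Let Aᵢ (for i ∈ {1, 2, 3}) be the placements that put person i in their forbidden rack. Any j of these fix j positions, leaving (7−j)! ways to fill the rest, and there are C(3,j) ways to pick which j.
By inclusion–exclusion, the number of valid placements is Σ_{j=0}^{3} (−1)^j C(3,j)·(7−j)!.
Computing: 5040 − 2160 + 360 − 24 = 3216.

3216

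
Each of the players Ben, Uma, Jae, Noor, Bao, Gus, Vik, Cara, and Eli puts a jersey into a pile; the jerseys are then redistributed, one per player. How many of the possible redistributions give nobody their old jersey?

This is the derangement count D_9: permutations of 9 items with no fixed point.
By inclusion–exclusion this is Σ_{j=0}^{9} (−1)^j C(9,j)·(9−j)!.
Computing: 362880 − 362880 + 181440 − 60480 + 15120 − 3024 + 504 − 72 + 9 − 1 = 133496.

133496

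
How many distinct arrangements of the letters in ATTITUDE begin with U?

840

Fix U in the first position and arrange the remaining 7 letters.
Those 7 letters have T appearing 3 times, giving (7)!/(3!) = 840.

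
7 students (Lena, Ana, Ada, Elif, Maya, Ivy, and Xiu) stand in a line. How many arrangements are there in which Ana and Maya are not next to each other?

3600

Of the 7! = 5040 arrangements, those with Ana and Maya adjacent number 2 × 6! = 1440 (treat the pair as a block with 2 internal orders).
Complementary counting: 5040 − 1440 = 3600.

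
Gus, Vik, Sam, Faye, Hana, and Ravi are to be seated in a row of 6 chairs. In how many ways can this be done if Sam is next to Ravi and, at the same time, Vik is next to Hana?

96

Treat {Sam,Ravi} as one block (2 orders) and {Vik,Hana} as another (2 orders).
That leaves 4 units to arrange: 2 × 2 × 4! = 4 × 24 = 96.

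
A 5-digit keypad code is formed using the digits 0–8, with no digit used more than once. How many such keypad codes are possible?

This is a permutation of 5 out of 9: P(9,5) = 9!/4!.
That product is 9 × 8 × 7 × 6 × 5 = 15120.

15120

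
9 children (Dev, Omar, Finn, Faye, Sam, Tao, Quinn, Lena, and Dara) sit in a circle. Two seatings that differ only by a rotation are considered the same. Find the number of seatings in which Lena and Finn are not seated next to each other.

All circular seatings of 9 people number (8)! = 40320.
Seatings with Lena beside Finn: treat them as a block with 2 internal orders, giving 2 × (7)! = 10080.
Subtracting, 40320 − 10080 = 30240.

30240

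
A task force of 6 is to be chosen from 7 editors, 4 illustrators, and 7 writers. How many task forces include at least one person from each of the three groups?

With no constraint there are C(18,6) = 18564 possible selections.
Selections missing a whole group: no editors → C(11,6) = 462; no illustrators → C(14,6) = 3003; no writers → C(11,6) = 462.
Add back selections omitting two groups (i.e. drawn from a single group): C(7,6) + C(4,6) + C(7,6) = 14.
By inclusion–exclusion: 18564 − 3927 + 14 = 14651.

14651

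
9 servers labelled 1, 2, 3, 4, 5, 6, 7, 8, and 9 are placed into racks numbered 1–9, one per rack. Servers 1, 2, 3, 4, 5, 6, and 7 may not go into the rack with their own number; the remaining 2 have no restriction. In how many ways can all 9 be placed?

165016

Let Aᵢ (for 1 ≤ i ≤ 7) be the placements that put server i in its forbidden rack. Any j of these fix j positions, leaving (9−j)! ways to fill the rest, and there are C(7,j) ways to pick which j.
By inclusion–exclusion, the number of valid placements is Σ_{j=0}^{7} (−1)^j C(7,j)·(9−j)!.
Computing: 362880 − 282240 + 105840 − 25200 + 4200 − 504 + 42 − 2 = 165016.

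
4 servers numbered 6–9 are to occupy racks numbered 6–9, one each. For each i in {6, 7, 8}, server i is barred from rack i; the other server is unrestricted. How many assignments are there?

11

Let Aᵢ (for i ∈ {6, 7, 8}) be the placements that put server i in its forbidden rack. Any j of these fix j positions, leaving (4−j)! ways to fill the rest, and there are C(3,j) ways to pick which j.
By inclusion–exclusion, the number of valid placements is Σ_{j=0}^{3} (−1)^j C(3,j)·(4−j)!.
Computing: 24 − 18 + 6 − 1 = 11.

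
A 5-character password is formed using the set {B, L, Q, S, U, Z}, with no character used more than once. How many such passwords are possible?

720

With no repetition, fill the 5 characters in order: 6 choices, then 5, down to 2.
6 × 5 × 4 × 3 × 2 = 720.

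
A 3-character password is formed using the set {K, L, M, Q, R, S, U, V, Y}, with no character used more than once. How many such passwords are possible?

504

Choose and order 3 of the 9 symbols: the first character has 9 options, the next 8, then 7.
That product is 9 × 8 × 7 = 504.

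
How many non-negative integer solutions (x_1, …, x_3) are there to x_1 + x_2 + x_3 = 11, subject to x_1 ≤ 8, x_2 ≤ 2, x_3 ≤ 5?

Ignoring the caps, the number of non-negative solutions to x_1+…+x_3 = 11 is C(13,2) = 78.
Subtract solutions that violate a single cap (substitute x_i' = x_i − (cap_i+1)): x_1 ≥ 9 gives C(4,2) = 6; x_2 ≥ 3 gives C(10,2) = 45; x_3 ≥ 6 gives C(7,2) = 21. Together 72.
Add back pairs where two caps are both exceeded: 0 + 0 + 6 = 6.
By inclusion–exclusion the count is 78 − 72 + 6 = 12.

12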